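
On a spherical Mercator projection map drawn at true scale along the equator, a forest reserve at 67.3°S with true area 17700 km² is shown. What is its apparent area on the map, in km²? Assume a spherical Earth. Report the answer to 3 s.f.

119000 km²

Mercator is conformal, so the point scale is isotropic: h = k = sec φ = 1/cos φ.
Areal scale = k² = sec²φ = 1/cos²(67.3°) = 1/0.3859² = 6.715.
Apparent area = 17700 × 6.715 ≈ 119000 km².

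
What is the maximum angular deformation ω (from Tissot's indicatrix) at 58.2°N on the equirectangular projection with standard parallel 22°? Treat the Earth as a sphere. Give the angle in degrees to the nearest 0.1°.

In the equirectangular projection with standard parallel φ₀ = 22° (x = Rλ cos φ₀, y = Rφ), meridians are true-scale (h = 1) and the parallel scale is k = cos φ₀ / cos φ.
At 58.2°: h = 1.000, k = 1.760; principal scales a = 1.760, b = 1.000.
sin(ω/2) = (a − b)/(a + b) = 0.7595/2.760 = 0.2752, so ω = 2 arcsin(0.2752) ≈ 32.0°.

32.0°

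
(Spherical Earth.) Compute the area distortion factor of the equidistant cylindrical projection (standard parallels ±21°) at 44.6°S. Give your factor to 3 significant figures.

1.31

In the equirectangular projection with standard parallel φ₀ = 21° (x = Rλ cos φ₀, y = Rφ), meridians are true-scale (h = 1) and the parallel scale is k = cos φ₀ / cos φ.
Areal scale = h·k = 1 × cos φ₀ / cos φ; at 44.6°, h = 1.000, k = 1.311, so h·k = 1.311.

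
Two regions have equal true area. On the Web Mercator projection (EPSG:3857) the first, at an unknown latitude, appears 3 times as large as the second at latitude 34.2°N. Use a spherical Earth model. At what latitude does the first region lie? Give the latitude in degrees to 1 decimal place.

For equal true areas on Mercator, apparent areas scale as sec²φ, so the ratio is cos²φ₂ / cos²φ₁.
cos²φ₂ / cos²φ₁ = 3  ⇒  cos φ₁ = cos 34.2° / √3 = 0.8271/1.732 = 0.4775.
φ₁ = arccos(0.4775) ≈ 61.5°.

61.5°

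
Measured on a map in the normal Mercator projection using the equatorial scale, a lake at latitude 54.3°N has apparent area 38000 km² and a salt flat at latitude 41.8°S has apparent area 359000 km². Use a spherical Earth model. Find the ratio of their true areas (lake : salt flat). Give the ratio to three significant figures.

0.0649

Mercator's areal exaggeration is sec²φ; hence true area = (apparent area) · cos²φ.
True area of lake: 38000 × cos²(54.3°) = 38000 × 0.3405 = 12940 km².
True area of salt flat: 359000 × cos²(41.8°) = 359000 × 0.5557 = 199500 km².
Ratio = 12940 / 199500 ≈ 0.0649.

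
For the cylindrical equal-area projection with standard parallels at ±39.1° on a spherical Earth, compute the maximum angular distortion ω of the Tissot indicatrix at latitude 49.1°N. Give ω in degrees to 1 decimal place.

19.4°

Cylindrical equal-area (φ₀ = 39.1°): h = cos φ / cos 39.1° along meridians, k = cos 39.1° / cos φ along parallels; h·k = 1.
At 49.1°: h = 0.8437, k = 1.185; principal scales a = 1.185, b = 0.8437.
sin(ω/2) = (a − b)/(a + b) = 0.3416/2.029 = 0.1684, so ω = 2 arcsin(0.1684) ≈ 19.4°.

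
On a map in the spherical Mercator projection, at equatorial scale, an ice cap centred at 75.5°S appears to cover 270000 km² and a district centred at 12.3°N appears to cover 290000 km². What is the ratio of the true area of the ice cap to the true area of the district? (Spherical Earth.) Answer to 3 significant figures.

Since Mercator area scale is 1/cos²φ, the true area equals the apparent area multiplied by cos²φ.
True area of ice cap: 270000 × cos²(75.5°) = 270000 × 0.06269 = 16930 km².
True area of district: 290000 × cos²(12.3°) = 290000 × 0.9546 = 276800 km².
Ratio = 16930 / 276800 ≈ 0.0611.

0.0611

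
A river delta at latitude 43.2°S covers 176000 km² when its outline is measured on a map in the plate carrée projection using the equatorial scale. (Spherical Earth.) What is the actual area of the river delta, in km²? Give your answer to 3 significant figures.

128000 km²

In the plate carrée (x = Rλ, y = Rφ), meridians are true-scale (h = 1) and parallels are stretched by k = sec φ.
Areal scale = h·k = 1 × sec φ; at 43.2°, h = 1.000, k = 1.372, so h·k = 1.372.
True area = apparent / (areal scale) = 176000 / 1.372 ≈ 128000 km².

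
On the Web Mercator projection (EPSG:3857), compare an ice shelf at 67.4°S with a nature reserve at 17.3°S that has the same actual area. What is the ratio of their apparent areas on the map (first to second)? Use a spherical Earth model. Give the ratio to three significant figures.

Mercator areal scale is sec²φ.
At 67.4°: sec²(67.4°) = 1/0.3843² = 6.771.
At 17.3°: sec²(17.3°) = 1/0.9548² = 1.097.
Ratio = 6.771/1.097 = cos²(17.3°)/cos²(67.4°) ≈ 6.17.

6.17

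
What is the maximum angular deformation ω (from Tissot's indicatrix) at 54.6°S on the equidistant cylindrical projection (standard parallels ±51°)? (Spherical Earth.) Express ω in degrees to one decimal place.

The equidistant cylindrical projection with φ₀ = 51° has h = 1 (meridians true) and k = cos φ₀ / cos φ along parallels.
At 54.6°: h = 1.000, k = 1.086; principal scales a = 1.086, b = 1.000.
sin(ω/2) = (a − b)/(a + b) = 0.08638/2.086 = 0.04140, so ω = 2 arcsin(0.04140) ≈ 4.7°.

4.7°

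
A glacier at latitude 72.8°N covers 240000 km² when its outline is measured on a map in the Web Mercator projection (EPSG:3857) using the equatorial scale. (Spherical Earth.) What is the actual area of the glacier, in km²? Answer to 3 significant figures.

21000 km²

For Mercator, h = k = sec φ (a conformal cylindrical projection has a single point scale, 1/cos φ).
Areal scale = k² = sec²φ = 1/cos²(72.8°) = 1/0.2957² = 11.44.
True area = apparent / (areal scale) = 240000 / 11.44 ≈ 21000 km².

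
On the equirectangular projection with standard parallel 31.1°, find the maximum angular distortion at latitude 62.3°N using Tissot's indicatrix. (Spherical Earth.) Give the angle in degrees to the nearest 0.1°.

34.5°

In the equirectangular projection with standard parallel φ₀ = 31.1° (x = Rλ cos φ₀, y = Rφ), meridians are true-scale (h = 1) and the parallel scale is k = cos φ₀ / cos φ.
At 62.3°: h = 1.000, k = 1.842; principal scales a = 1.842, b = 1.000.
sin(ω/2) = (a − b)/(a + b) = 0.8421/2.842 = 0.2963, so ω = 2 arcsin(0.2963) ≈ 34.5°.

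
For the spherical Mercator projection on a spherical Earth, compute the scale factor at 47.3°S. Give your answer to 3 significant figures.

1.47

The Mercator projection is conformal; its linear scale factor is the same in every direction and equals sec φ = 1/cos φ.
k = 1/cos 47.3° = 1/0.6782 = 1.475.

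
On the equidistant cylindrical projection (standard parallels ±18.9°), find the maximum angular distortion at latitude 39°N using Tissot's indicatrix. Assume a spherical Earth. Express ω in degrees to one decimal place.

In the equirectangular projection with standard parallel φ₀ = 18.9° (x = Rλ cos φ₀, y = Rφ), meridians are true-scale (h = 1) and the parallel scale is k = cos φ₀ / cos φ.
At 39°: h = 1.000, k = 1.217; principal scales a = 1.217, b = 1.000.
sin(ω/2) = (a − b)/(a + b) = 0.2174/2.217 = 0.09804, so ω = 2 arcsin(0.09804) ≈ 11.3°.

11.3°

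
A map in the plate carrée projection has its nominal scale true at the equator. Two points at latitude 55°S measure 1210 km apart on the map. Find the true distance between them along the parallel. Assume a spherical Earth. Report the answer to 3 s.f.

In the plate carrée (x = Rλ, y = Rφ), meridians are true-scale (h = 1) and parallels are stretched by k = sec φ.
Along the parallel at 55°, map distances are exaggerated by k = sec 55° = 1.743.
True distance = 1210 / 1.743 = 1210 × cos 55° ≈ 694 km.

694 km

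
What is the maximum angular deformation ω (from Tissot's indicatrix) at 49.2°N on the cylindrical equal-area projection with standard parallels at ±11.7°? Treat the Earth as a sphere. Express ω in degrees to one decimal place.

45.1°

A cylindrical equal-area projection with standard parallel φ₀ has meridian scale h = cos φ / cos φ₀ and parallel scale k = cos φ₀ / cos φ (so areas are preserved, h·k = 1).
At 49.2°: h = 0.6673, k = 1.499; principal scales a = 1.499, b = 0.6673.
sin(ω/2) = (a − b)/(a + b) = 0.8313/2.166 = 0.3838, so ω = 2 arcsin(0.3838) ≈ 45.1°.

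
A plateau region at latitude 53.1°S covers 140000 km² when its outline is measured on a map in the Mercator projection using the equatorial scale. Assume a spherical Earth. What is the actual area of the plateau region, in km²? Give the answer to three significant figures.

50500 km²

For Mercator, h = k = sec φ (a conformal cylindrical projection has a single point scale, 1/cos φ).
Areal scale = k² = sec²φ = 1/cos²(53.1°) = 1/0.6004² = 2.774.
True area = apparent / (areal scale) = 140000 / 2.774 ≈ 50500 km².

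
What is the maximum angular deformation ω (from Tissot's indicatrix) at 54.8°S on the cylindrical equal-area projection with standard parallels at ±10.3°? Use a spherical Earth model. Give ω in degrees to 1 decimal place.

58.5°

Cylindrical equal-area (φ₀ = 10.3°): h = cos φ / cos 10.3° along meridians, k = cos 10.3° / cos φ along parallels; h·k = 1.
At 54.8°: h = 0.5859, k = 1.707; principal scales a = 1.707, b = 0.5859.
sin(ω/2) = (a − b)/(a + b) = 1.121/2.293 = 0.4889, so ω = 2 arcsin(0.4889) ≈ 58.5°.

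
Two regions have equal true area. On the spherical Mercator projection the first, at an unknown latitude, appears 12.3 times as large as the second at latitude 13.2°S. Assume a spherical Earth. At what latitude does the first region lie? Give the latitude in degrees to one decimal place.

73.9°

Mercator areal scale is sec²φ, so apparent-area ratio = sec²φ₁ / sec²φ₂ = cos²φ₂ / cos²φ₁.
cos²φ₂ / cos²φ₁ = 12.3  ⇒  cos φ₁ = cos 13.2° / √12.3 = 0.9736/3.507 = 0.2776.
φ₁ = arccos(0.2776) ≈ 73.9°.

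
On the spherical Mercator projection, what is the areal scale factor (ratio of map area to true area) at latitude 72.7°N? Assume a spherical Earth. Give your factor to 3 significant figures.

The Mercator projection is conformal; its linear scale factor is the same in every direction and equals sec φ = 1/cos φ.
Areal scale = k² = sec²φ = 1/cos²(72.7°) = 1/0.2974² = 11.31.

11.3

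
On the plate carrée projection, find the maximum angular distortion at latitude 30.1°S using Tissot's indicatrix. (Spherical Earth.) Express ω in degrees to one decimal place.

In the plate carrée (x = Rλ, y = Rφ), meridians are true-scale (h = 1) and parallels are stretched by k = sec φ.
At 30.1°: h = 1.000, k = 1.156; principal scales a = 1.156, b = 1.000.
sin(ω/2) = (a − b)/(a + b) = 0.1559/2.156 = 0.07230, so ω = 2 arcsin(0.07230) ≈ 8.3°.

8.3°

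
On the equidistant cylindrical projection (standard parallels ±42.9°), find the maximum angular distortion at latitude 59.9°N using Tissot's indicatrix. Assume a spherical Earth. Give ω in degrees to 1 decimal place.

With standard parallel φ₀ = 42.9°, the equirectangular projection gives x = Rλ cos φ₀, y = Rφ, so h = 1 and k = cos 42.9° / cos φ.
At 59.9°: h = 1.000, k = 1.461; principal scales a = 1.461, b = 1.000.
sin(ω/2) = (a − b)/(a + b) = 0.4607/2.461 = 0.1872, so ω = 2 arcsin(0.1872) ≈ 21.6°.

21.6°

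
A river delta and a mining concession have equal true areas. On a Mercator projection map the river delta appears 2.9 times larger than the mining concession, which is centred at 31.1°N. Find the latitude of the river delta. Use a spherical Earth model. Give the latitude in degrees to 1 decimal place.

59.8°

For equal true areas on Mercator, apparent areas scale as sec²φ, so the ratio is cos²φ₂ / cos²φ₁.
cos²φ₂ / cos²φ₁ = 2.9  ⇒  cos φ₁ = cos 31.1° / √2.9 = 0.8563/1.703 = 0.5028.
φ₁ = arccos(0.5028) ≈ 59.8°.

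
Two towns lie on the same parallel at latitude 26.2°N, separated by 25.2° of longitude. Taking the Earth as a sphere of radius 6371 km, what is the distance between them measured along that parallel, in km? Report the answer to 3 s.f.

Arc length along a parallel = R cos φ · Δλ (with Δλ in radians).
= 6371 × cos 26.2° × (25.2° × π/180) = 6371 × 0.8973 × 0.4398 ≈ 2510 km.

2510 km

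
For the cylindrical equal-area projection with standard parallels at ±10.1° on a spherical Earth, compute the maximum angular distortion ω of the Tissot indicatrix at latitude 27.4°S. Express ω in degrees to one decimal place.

For cylindrical equal-area with standard parallel φ₀, h = cos φ / cos φ₀ and k = cos φ₀ / cos φ, so h·k = 1.
At 27.4°: h = 0.9018, k = 1.109; principal scales a = 1.109, b = 0.9018.
sin(ω/2) = (a − b)/(a + b) = 0.2071/2.011 = 0.1030, so ω = 2 arcsin(0.1030) ≈ 11.8°.

11.8°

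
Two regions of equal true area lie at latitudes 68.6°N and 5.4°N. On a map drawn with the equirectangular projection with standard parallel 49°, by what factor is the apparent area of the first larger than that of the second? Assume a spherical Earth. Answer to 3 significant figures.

With standard parallel φ₀ = 49°, the equirectangular projection gives x = Rλ cos φ₀, y = Rφ, so h = 1 and k = cos 49° / cos φ.
Areal scale at 68.6°: h·k = 1.000 × 1.798 = 1.798.
Areal scale at 5.4°: h·k = 1.000 × 0.6590 = 0.6590.
Ratio = 1.798/0.6590 ≈ 2.73.

2.73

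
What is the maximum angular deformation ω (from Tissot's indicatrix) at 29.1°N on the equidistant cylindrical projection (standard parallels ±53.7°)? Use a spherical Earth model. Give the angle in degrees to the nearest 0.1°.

With standard parallel φ₀ = 53.7°, the equirectangular projection gives x = Rλ cos φ₀, y = Rφ, so h = 1 and k = cos 53.7° / cos φ.
At 29.1°: h = 1.000, k = 0.6775; principal scales a = 1.000, b = 0.6775.
sin(ω/2) = (a − b)/(a + b) = 0.3225/1.678 = 0.1922, so ω = 2 arcsin(0.1922) ≈ 22.2°.

22.2°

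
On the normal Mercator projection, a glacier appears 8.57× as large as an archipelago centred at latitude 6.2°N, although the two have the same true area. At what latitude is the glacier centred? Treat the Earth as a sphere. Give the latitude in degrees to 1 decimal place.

70.1°

Mercator areal scale is sec²φ, so apparent-area ratio = sec²φ₁ / sec²φ₂ = cos²φ₂ / cos²φ₁.
cos²φ₂ / cos²φ₁ = 8.57  ⇒  cos φ₁ = cos 6.2° / √8.57 = 0.9942/2.927 = 0.3396.
φ₁ = arccos(0.3396) ≈ 70.1°.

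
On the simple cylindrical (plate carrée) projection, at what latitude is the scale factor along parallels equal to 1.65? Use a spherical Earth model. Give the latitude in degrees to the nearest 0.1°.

Plate carrée: h = 1, k = sec φ along parallels.
sec φ = 1.65  ⇒  cos φ = 0.6061  ⇒  φ ≈ 52.7°.

52.7°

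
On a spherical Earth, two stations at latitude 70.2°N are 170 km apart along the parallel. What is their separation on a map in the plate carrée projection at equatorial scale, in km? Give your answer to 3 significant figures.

502 km

For the equirectangular projection with φ₀ = 0 (plate carrée), h = 1 along meridians and k = sec φ along parallels.
Along the parallel, k = sec 70.2° = 1/0.3387 = 2.952.
Map distance = 170 × 2.952 ≈ 502 km.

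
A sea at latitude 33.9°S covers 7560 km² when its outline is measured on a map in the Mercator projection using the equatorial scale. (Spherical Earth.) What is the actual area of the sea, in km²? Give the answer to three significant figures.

5210 km²

For Mercator, h = k = sec φ (a conformal cylindrical projection has a single point scale, 1/cos φ).
Areal scale = k² = sec²φ = 1/cos²(33.9°) = 1/0.8300² = 1.452.
True area = apparent / (areal scale) = 7560 / 1.452 ≈ 5210 km².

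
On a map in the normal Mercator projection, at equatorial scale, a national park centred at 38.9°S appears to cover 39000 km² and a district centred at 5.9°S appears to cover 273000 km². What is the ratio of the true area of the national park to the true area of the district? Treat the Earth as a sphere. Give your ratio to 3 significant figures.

On Mercator the areal scale is sec²φ, so true area = apparent × cos²φ.
True area of national park: 39000 × cos²(38.9°) = 39000 × 0.6057 = 23620 km².
True area of district: 273000 × cos²(5.9°) = 273000 × 0.9894 = 270100 km².
Ratio = 23620 / 270100 ≈ 0.0874.

0.0874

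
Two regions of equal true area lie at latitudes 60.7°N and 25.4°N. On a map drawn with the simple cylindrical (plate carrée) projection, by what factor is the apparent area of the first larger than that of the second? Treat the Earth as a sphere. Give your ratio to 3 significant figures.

In the plate carrée (x = Rλ, y = Rφ), meridians are true-scale (h = 1) and parallels are stretched by k = sec φ.
Areal scale at 60.7°: h·k = 1.000 × 2.043 = 2.043.
Areal scale at 25.4°: h·k = 1.000 × 1.107 = 1.107.
Ratio = 2.043/1.107 ≈ 1.85.

1.85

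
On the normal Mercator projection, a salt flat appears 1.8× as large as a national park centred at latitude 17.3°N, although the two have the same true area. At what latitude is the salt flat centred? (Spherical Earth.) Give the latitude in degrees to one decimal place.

For equal true areas on Mercator, apparent areas scale as sec²φ, so the ratio is cos²φ₂ / cos²φ₁.
cos²φ₂ / cos²φ₁ = 1.8  ⇒  cos φ₁ = cos 17.3° / √1.8 = 0.9548/1.342 = 0.7116.
φ₁ = arccos(0.7116) ≈ 44.6°.

44.6°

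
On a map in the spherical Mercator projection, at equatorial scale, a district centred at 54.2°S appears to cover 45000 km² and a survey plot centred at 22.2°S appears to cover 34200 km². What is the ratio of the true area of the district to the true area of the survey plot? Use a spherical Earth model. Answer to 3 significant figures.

Since Mercator area scale is 1/cos²φ, the true area equals the apparent area multiplied by cos²φ.
True area of district: 45000 × cos²(54.2°) = 45000 × 0.3422 = 15400 km².
True area of survey plot: 34200 × cos²(22.2°) = 34200 × 0.8572 = 29320 km².
Ratio = 15400 / 29320 ≈ 0.525.

0.525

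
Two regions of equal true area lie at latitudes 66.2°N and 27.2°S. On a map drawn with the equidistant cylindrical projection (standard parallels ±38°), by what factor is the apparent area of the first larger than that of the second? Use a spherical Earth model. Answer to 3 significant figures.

In the equirectangular projection with standard parallel φ₀ = 38° (x = Rλ cos φ₀, y = Rφ), meridians are true-scale (h = 1) and the parallel scale is k = cos φ₀ / cos φ.
Areal scale at 66.2°: h·k = 1.000 × 1.953 = 1.953.
Areal scale at 27.2°: h·k = 1.000 × 0.8860 = 0.8860.
Ratio = 1.953/0.8860 ≈ 2.20.

2.20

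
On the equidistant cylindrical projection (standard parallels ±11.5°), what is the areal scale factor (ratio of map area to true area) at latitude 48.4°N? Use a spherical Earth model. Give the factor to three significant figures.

With standard parallel φ₀ = 11.5°, the equirectangular projection gives x = Rλ cos φ₀, y = Rφ, so h = 1 and k = cos 11.5° / cos φ.
Areal scale = h·k = 1 × cos φ₀ / cos φ; at 48.4°, h = 1.000, k = 1.476, so h·k = 1.476.

1.48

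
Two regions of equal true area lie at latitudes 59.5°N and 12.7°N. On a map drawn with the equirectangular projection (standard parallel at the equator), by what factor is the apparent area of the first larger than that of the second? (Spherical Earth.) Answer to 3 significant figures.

1.92

For the equirectangular projection with φ₀ = 0 (plate carrée), h = 1 along meridians and k = sec φ along parallels.
Areal scale at 59.5°: h·k = 1.000 × 1.970 = 1.970.
Areal scale at 12.7°: h·k = 1.000 × 1.025 = 1.025.
Ratio = 1.970/1.025 ≈ 1.92.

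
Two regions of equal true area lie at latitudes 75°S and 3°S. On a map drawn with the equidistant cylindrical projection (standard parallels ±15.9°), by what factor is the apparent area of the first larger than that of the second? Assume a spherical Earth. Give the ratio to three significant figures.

3.86

With standard parallel φ₀ = 15.9°, the equirectangular projection gives x = Rλ cos φ₀, y = Rφ, so h = 1 and k = cos 15.9° / cos φ.
Areal scale at 75°: h·k = 1.000 × 3.716 = 3.716.
Areal scale at 3°: h·k = 1.000 × 0.9631 = 0.9631.
Ratio = 3.716/0.9631 ≈ 3.86.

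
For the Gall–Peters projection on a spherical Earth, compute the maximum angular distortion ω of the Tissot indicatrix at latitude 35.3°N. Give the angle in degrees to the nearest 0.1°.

16.4°

The Gall–Peters projection is cylindrical equal-area with φ₀ = 45°. A cylindrical equal-area projection with standard parallel φ₀ has meridian scale h = cos φ / cos φ₀ and parallel scale k = cos φ₀ / cos φ (so areas are preserved, h·k = 1).
At 35.3°: h = 1.154, k = 0.8664; principal scales a = 1.154, b = 0.8664.
sin(ω/2) = (a − b)/(a + b) = 0.2878/2.021 = 0.1424, so ω = 2 arcsin(0.1424) ≈ 16.4°.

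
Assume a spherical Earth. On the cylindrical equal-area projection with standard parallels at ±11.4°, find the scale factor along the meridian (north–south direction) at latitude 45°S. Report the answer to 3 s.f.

0.721

A cylindrical equal-area projection with standard parallel φ₀ has meridian scale h = cos φ / cos φ₀ and parallel scale k = cos φ₀ / cos φ (so areas are preserved, h·k = 1).
h = cos 45° / cos 11.4° = 0.7071/0.9803 = 0.7213.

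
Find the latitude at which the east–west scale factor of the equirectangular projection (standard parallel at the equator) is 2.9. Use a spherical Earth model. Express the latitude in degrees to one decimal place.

Plate carrée: h = 1, k = sec φ along parallels.
sec φ = 2.9  ⇒  cos φ = 0.3448  ⇒  φ ≈ 69.8°.

69.8°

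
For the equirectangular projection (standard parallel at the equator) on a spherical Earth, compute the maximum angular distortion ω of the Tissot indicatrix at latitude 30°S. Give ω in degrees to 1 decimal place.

8.2°

For the equirectangular projection with φ₀ = 0 (plate carrée), h = 1 along meridians and k = sec φ along parallels.
At 30°: h = 1.000, k = 1.155; principal scales a = 1.155, b = 1.000.
sin(ω/2) = (a − b)/(a + b) = 0.1547/2.155 = 0.07180, so ω = 2 arcsin(0.07180) ≈ 8.2°.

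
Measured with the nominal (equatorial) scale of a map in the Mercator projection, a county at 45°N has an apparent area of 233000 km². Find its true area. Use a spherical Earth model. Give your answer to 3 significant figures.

117000 km²

For Mercator, h = k = sec φ (a conformal cylindrical projection has a single point scale, 1/cos φ).
Areal scale = k² = sec²φ = 1/cos²(45°) = 1/0.7071² = 2.000.
True area = apparent / (areal scale) = 233000 / 2.000 ≈ 117000 km².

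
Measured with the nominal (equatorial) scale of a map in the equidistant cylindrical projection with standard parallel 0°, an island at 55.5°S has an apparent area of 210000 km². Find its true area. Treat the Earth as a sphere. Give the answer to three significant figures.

In the plate carrée (x = Rλ, y = Rφ), meridians are true-scale (h = 1) and parallels are stretched by k = sec φ.
Areal scale = h·k = 1 × sec φ; at 55.5°, h = 1.000, k = 1.766, so h·k = 1.766.
True area = apparent / (areal scale) = 210000 / 1.766 ≈ 119000 km².

119000 km²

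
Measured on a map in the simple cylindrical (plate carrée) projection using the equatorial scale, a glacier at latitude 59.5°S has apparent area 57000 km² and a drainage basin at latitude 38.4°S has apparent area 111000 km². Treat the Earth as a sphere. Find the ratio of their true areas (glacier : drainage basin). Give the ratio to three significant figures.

0.333

On the plate carrée, areal scale = h·k = 1 × sec φ, so true area = apparent × cos φ.
True area of glacier: 57000 × cos(59.5°) = 57000 × 0.5075 = 28930 km².
True area of drainage basin: 111000 × cos(38.4°) = 111000 × 0.7837 = 86990 km².
Ratio = 28930 / 86990 ≈ 0.333.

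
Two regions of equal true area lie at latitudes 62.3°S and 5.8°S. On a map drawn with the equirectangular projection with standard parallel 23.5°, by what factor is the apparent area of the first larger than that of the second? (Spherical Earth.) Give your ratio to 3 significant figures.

2.14

In the equirectangular projection with standard parallel φ₀ = 23.5° (x = Rλ cos φ₀, y = Rφ), meridians are true-scale (h = 1) and the parallel scale is k = cos φ₀ / cos φ.
Areal scale at 62.3°: h·k = 1.000 × 1.973 = 1.973.
Areal scale at 5.8°: h·k = 1.000 × 0.9218 = 0.9218.
Ratio = 1.973/0.9218 ≈ 2.14.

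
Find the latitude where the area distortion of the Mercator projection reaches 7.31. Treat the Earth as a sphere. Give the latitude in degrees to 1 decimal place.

Mercator areal scale is sec²φ.
sec²φ = 7.31  ⇒  cos²φ = 0.1368  ⇒  cos φ = 0.3699.
φ = arccos(0.3699) ≈ 68.3°.

68.3°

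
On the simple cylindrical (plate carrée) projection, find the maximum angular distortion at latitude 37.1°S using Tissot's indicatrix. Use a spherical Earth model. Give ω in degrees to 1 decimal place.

Plate carrée maps x = Rλ, y = Rφ. The meridian scale is h = 1 and the parallel scale is k = 1/cos φ = sec φ.
At 37.1°: h = 1.000, k = 1.254; principal scales a = 1.254, b = 1.000.
sin(ω/2) = (a − b)/(a + b) = 0.2538/2.254 = 0.1126, so ω = 2 arcsin(0.1126) ≈ 12.9°.

12.9°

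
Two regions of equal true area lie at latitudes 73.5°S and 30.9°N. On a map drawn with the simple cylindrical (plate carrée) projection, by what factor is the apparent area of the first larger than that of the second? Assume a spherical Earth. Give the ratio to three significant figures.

3.02

Plate carrée maps x = Rλ, y = Rφ. The meridian scale is h = 1 and the parallel scale is k = 1/cos φ = sec φ.
Areal scale at 73.5°: h·k = 1.000 × 3.521 = 3.521.
Areal scale at 30.9°: h·k = 1.000 × 1.165 = 1.165.
Ratio = 3.521/1.165 ≈ 3.02.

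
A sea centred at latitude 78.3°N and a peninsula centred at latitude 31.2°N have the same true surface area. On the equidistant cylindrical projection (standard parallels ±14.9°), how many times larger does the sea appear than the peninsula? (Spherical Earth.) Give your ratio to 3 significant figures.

With standard parallel φ₀ = 14.9°, the equirectangular projection gives x = Rλ cos φ₀, y = Rφ, so h = 1 and k = cos 14.9° / cos φ.
Areal scale at 78.3°: h·k = 1.000 × 4.765 = 4.765.
Areal scale at 31.2°: h·k = 1.000 × 1.130 = 1.130.
Ratio = 4.765/1.130 ≈ 4.22.

4.22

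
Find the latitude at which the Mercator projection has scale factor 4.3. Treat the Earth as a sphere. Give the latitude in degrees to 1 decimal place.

Mercator scale is k = sec φ = 1/cos φ.
1/cos φ = 4.3  ⇒  cos φ = 0.2326  ⇒  φ = arccos(0.2326) ≈ 76.6°.

76.6°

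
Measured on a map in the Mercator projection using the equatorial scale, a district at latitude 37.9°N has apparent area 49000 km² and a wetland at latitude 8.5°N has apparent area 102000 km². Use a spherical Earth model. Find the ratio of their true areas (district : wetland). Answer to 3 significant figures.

0.306

On Mercator the areal scale is sec²φ, so true area = apparent × cos²φ.
True area of district: 49000 × cos²(37.9°) = 49000 × 0.6227 = 30510 km².
True area of wetland: 102000 × cos²(8.5°) = 102000 × 0.9782 = 99770 km².
Ratio = 30510 / 99770 ≈ 0.306.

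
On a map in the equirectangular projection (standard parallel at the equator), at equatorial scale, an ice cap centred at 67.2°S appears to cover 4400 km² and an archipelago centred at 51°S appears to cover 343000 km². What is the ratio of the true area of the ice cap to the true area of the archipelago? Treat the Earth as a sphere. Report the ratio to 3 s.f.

On the plate carrée, areal scale = h·k = 1 × sec φ, so true area = apparent × cos φ.
True area of ice cap: 4400 × cos(67.2°) = 4400 × 0.3875 = 1705 km².
True area of archipelago: 343000 × cos(51°) = 343000 × 0.6293 = 215900 km².
Ratio = 1705 / 215900 ≈ 0.00790.

0.00790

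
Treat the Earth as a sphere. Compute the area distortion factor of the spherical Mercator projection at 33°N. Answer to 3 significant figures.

1.42

The Mercator projection is conformal; its linear scale factor is the same in every direction and equals sec φ = 1/cos φ.
Areal scale = k² = sec²φ = 1/cos²(33°) = 1/0.8387² = 1.422.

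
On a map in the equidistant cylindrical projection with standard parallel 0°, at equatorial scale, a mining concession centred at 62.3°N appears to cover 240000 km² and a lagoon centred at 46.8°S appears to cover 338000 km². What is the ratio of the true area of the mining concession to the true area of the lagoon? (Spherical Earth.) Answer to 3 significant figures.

Plate carrée has h = 1 and k = sec φ, giving areal scale sec φ; true area = (apparent area) · cos φ.
True area of mining concession: 240000 × cos(62.3°) = 240000 × 0.4648 = 111600 km².
True area of lagoon: 338000 × cos(46.8°) = 338000 × 0.6845 = 231400 km².
Ratio = 111600 / 231400 ≈ 0.482.

0.482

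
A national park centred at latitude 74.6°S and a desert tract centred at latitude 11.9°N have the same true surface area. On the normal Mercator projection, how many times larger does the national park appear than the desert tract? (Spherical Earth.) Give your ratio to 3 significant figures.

Mercator is conformal with k = sec φ, so areal scale = k² = sec²φ.
At 74.6°: sec²(74.6°) = 1/0.2656² = 14.18.
At 11.9°: sec²(11.9°) = 1/0.9785² = 1.044.
Ratio = 14.18/1.044 = cos²(11.9°)/cos²(74.6°) ≈ 13.6.

13.6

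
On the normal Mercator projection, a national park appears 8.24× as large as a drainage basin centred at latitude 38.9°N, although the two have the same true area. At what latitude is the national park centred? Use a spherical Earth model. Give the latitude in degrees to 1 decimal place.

Mercator areal scale is sec²φ, so apparent-area ratio = sec²φ₁ / sec²φ₂ = cos²φ₂ / cos²φ₁.
cos²φ₂ / cos²φ₁ = 8.24  ⇒  cos φ₁ = cos 38.9° / √8.24 = 0.7782/2.871 = 0.2711.
φ₁ = arccos(0.2711) ≈ 74.3°.

74.3°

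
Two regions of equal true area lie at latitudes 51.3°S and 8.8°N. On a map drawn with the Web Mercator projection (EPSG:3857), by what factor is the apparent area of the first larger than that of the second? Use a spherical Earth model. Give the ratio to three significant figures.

2.50

Mercator areal scale is sec²φ.
At 51.3°: sec²(51.3°) = 1/0.6252² = 2.558.
At 8.8°: sec²(8.8°) = 1/0.9882² = 1.024.
Ratio = 2.558/1.024 = cos²(8.8°)/cos²(51.3°) ≈ 2.50.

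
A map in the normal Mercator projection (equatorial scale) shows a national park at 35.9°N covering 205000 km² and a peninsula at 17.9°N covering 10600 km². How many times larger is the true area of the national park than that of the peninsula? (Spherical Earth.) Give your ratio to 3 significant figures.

Mercator's areal exaggeration is sec²φ; hence true area = (apparent area) · cos²φ.
True area of national park: 205000 × cos²(35.9°) = 205000 × 0.6562 = 134500 km².
True area of peninsula: 10600 × cos²(17.9°) = 10600 × 0.9055 = 9599 km².
Ratio = 134500 / 9599 ≈ 14.0.

14.0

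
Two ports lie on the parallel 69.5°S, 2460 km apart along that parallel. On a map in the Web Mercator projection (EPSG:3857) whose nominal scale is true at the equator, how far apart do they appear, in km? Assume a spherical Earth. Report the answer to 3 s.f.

The Mercator projection is conformal; its linear scale factor is the same in every direction and equals sec φ = 1/cos φ.
Along the parallel, k = sec 69.5° = 1/0.3502 = 2.855.
Map distance = 2460 × 2.855 ≈ 7020 km.

7020 km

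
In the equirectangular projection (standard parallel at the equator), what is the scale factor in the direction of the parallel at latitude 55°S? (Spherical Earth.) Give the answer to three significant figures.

For the equirectangular projection with φ₀ = 0 (plate carrée), h = 1 along meridians and k = sec φ along parallels.
k = 1/cos 55° = 1/0.5736 = 1.743.

1.74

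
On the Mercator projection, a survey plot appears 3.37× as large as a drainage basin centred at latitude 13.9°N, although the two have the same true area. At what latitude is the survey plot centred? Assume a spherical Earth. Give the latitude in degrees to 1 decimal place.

For equal true areas on Mercator, apparent areas scale as sec²φ, so the ratio is cos²φ₂ / cos²φ₁.
cos²φ₂ / cos²φ₁ = 3.37  ⇒  cos φ₁ = cos 13.9° / √3.37 = 0.9707/1.836 = 0.5288.
φ₁ = arccos(0.5288) ≈ 58.1°.

58.1°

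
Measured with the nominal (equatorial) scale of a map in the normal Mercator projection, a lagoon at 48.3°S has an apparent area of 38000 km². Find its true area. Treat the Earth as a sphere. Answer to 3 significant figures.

For Mercator, h = k = sec φ (a conformal cylindrical projection has a single point scale, 1/cos φ).
Areal scale = k² = sec²φ = 1/cos²(48.3°) = 1/0.6652² = 2.260.
True area = apparent / (areal scale) = 38000 / 2.260 ≈ 16800 km².

16800 km²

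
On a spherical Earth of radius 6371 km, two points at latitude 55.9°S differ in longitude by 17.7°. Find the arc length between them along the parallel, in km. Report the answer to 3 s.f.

Arc length along a parallel = R cos φ · Δλ (with Δλ in radians).
= 6371 × cos 55.9° × (17.7° × π/180) = 6371 × 0.5606 × 0.3089 ≈ 1100 km.

1100 km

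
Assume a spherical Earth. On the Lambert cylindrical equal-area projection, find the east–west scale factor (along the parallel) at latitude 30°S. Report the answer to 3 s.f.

1.15

The Lambert cylindrical equal-area projection is the cylindrical equal-area projection with its standard parallel at the equator (φ₀ = 0). For cylindrical equal-area with standard parallel φ₀, h = cos φ / cos φ₀ and k = cos φ₀ / cos φ, so h·k = 1.
k = cos 0° / cos 30° = 1.000/0.8660 = 1.155.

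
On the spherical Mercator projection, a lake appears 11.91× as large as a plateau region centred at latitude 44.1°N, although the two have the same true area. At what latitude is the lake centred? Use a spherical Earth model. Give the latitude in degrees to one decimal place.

On Mercator, (apparent₁)/(apparent₂) = sec²φ₁ / sec²φ₂ when true areas are equal.
cos²φ₂ / cos²φ₁ = 11.91  ⇒  cos φ₁ = cos 44.1° / √11.91 = 0.7181/3.451 = 0.2081.
φ₁ = arccos(0.2081) ≈ 78.0°.

78.0°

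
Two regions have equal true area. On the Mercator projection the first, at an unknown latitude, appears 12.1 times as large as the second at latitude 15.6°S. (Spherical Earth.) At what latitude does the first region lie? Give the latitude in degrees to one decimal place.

For equal true areas on Mercator, apparent areas scale as sec²φ, so the ratio is cos²φ₂ / cos²φ₁.
cos²φ₂ / cos²φ₁ = 12.1  ⇒  cos φ₁ = cos 15.6° / √12.1 = 0.9632/3.479 = 0.2769.
φ₁ = arccos(0.2769) ≈ 73.9°.

73.9°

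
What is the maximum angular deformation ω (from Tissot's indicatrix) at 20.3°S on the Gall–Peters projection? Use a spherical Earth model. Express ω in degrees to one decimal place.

31.9°

Gall–Peters is a cylindrical equal-area projection with standard parallels at ±45°. For cylindrical equal-area with standard parallel φ₀, h = cos φ / cos φ₀ and k = cos φ₀ / cos φ, so h·k = 1.
At 20.3°: h = 1.326, k = 0.7539; principal scales a = 1.326, b = 0.7539.
sin(ω/2) = (a − b)/(a + b) = 0.5724/2.080 = 0.2752, so ω = 2 arcsin(0.2752) ≈ 31.9°.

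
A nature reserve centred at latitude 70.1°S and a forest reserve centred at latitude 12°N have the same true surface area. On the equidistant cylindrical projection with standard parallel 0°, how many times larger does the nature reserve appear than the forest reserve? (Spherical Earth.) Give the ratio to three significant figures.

In the plate carrée (x = Rλ, y = Rφ), meridians are true-scale (h = 1) and parallels are stretched by k = sec φ.
Areal scale at 70.1°: h·k = 1.000 × 2.938 = 2.938.
Areal scale at 12°: h·k = 1.000 × 1.022 = 1.022.
Ratio = 2.938/1.022 ≈ 2.87.

2.87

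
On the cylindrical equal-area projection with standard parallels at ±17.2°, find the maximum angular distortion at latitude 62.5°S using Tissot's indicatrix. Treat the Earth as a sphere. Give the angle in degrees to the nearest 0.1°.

Cylindrical equal-area (φ₀ = 17.2°): h = cos φ / cos 17.2° along meridians, k = cos 17.2° / cos φ along parallels; h·k = 1.
At 62.5°: h = 0.4834, k = 2.069; principal scales a = 2.069, b = 0.4834.
sin(ω/2) = (a − b)/(a + b) = 1.585/2.552 = 0.6212, so ω = 2 arcsin(0.6212) ≈ 76.8°.

76.8°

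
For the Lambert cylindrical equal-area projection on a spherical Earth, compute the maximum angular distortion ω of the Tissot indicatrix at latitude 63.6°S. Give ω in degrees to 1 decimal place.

The Lambert cylindrical equal-area projection is the cylindrical equal-area projection with its standard parallel at the equator (φ₀ = 0). A cylindrical equal-area projection with standard parallel φ₀ has meridian scale h = cos φ / cos φ₀ and parallel scale k = cos φ₀ / cos φ (so areas are preserved, h·k = 1).
At 63.6°: h = 0.4446, k = 2.249; principal scales a = 2.249, b = 0.4446.
sin(ω/2) = (a − b)/(a + b) = 1.804/2.694 = 0.6699, so ω = 2 arcsin(0.6699) ≈ 84.1°.

84.1°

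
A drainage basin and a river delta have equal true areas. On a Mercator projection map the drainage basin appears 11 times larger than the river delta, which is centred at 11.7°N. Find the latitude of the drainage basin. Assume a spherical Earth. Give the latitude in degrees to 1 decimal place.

72.8°

Mercator areal scale is sec²φ, so apparent-area ratio = sec²φ₁ / sec²φ₂ = cos²φ₂ / cos²φ₁.
cos²φ₂ / cos²φ₁ = 11  ⇒  cos φ₁ = cos 11.7° / √11 = 0.9792/3.317 = 0.2952.
φ₁ = arccos(0.2952) ≈ 72.8°.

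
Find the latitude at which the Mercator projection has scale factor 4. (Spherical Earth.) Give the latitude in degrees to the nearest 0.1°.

Mercator scale is k = sec φ = 1/cos φ.
1/cos φ = 4  ⇒  cos φ = 0.2500  ⇒  φ = arccos(0.2500) ≈ 75.5°.

75.5°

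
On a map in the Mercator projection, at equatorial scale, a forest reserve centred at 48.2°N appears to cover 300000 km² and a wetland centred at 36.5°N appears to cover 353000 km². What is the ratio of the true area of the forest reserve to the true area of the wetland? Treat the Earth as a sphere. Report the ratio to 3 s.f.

0.584

On Mercator the areal scale is sec²φ, so true area = apparent × cos²φ.
True area of forest reserve: 300000 × cos²(48.2°) = 300000 × 0.4443 = 133300 km².
True area of wetland: 353000 × cos²(36.5°) = 353000 × 0.6462 = 228100 km².
Ratio = 133300 / 228100 ≈ 0.584.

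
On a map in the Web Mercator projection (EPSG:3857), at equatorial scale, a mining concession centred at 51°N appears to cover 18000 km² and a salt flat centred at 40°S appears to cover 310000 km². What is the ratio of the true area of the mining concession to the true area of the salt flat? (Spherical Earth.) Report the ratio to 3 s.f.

0.0392

Since Mercator area scale is 1/cos²φ, the true area equals the apparent area multiplied by cos²φ.
True area of mining concession: 18000 × cos²(51°) = 18000 × 0.3960 = 7129 km².
True area of salt flat: 310000 × cos²(40°) = 310000 × 0.5868 = 181900 km².
Ratio = 7129 / 181900 ≈ 0.0392.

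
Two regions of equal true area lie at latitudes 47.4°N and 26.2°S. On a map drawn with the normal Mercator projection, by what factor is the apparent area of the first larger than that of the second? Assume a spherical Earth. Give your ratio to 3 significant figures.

1.76

Mercator is conformal with k = sec φ, so areal scale = k² = sec²φ.
At 47.4°: sec²(47.4°) = 1/0.6769² = 2.183.
At 26.2°: sec²(26.2°) = 1/0.8973² = 1.242.
Ratio = 2.183/1.242 = cos²(26.2°)/cos²(47.4°) ≈ 1.76.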